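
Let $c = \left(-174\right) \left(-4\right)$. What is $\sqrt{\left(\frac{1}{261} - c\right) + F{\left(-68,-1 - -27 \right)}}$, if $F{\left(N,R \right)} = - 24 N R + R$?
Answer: $\frac{\sqrt{316096607}}{87} \approx 204.36$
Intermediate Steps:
$c = 696$
$F{\left(N,R \right)} = R - 24 N R$ ($F{\left(N,R \right)} = - 24 N R + R = R - 24 N R$)
$\sqrt{\left(\frac{1}{261} - c\right) + F{\left(-68,-1 - -27 \right)}} = \sqrt{\left(\frac{1}{261} - 696\right) + \left(-1 - -27\right) \left(1 - -1632\right)} = \sqrt{\left(\frac{1}{261} - 696\right) + \left(-1 + 27\right) \left(1 + 1632\right)} = \sqrt{- \frac{181655}{261} + 26 \cdot 1633} = \sqrt{- \frac{181655}{261} + 42458} = \sqrt{\frac{10899883}{261}} = \frac{\sqrt{316096607}}{87}$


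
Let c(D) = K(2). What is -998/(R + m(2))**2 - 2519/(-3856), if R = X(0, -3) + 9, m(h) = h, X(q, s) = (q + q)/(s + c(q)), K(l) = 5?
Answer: -3543489/466576 ≈ -7.5947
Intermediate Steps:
c(D) = 5
X(q, s) = 2*q/(5 + s) (X(q, s) = (q + q)/(s + 5) = (2*q)/(5 + s) = 2*q/(5 + s))
R = 9 (R = 2*0/(5 - 3) + 9 = 2*0/2 + 9 = 2*0*(1/2) + 9 = 0 + 9 = 9)
-998/(R + m(2))**2 - 2519/(-3856) = -998/(9 + 2)**2 - 2519/(-3856) = -998/(11**2) - 2519*(-1/3856) = -998/121 + 2519/3856 = -3543489/466576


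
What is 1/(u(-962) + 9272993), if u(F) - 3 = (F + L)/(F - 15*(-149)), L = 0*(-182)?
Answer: 1273/11804522946 ≈ 1.0784e-7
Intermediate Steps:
L = 0
u(F) = 3 + F/(2235 + F) (u(F) = 3 + (F + 0)/(F - 15*(-149)) = 3 + F/(F + 2235) = 3 + F/(2235 + F))
1/(u(-962) + 9272993) = 1/((6705 + 4*(-962))/(2235 - 962) + 9272993) = 1/((6705 - 3848)/1273 + 9272993) = 1/((1/1273)*2857 + 9272993) = 1/(2857/1273 + 9272993) = 1/(11804522946/1273) = 1273/11804522946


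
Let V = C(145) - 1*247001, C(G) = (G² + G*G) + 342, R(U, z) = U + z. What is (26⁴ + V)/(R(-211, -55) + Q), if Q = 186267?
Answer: 252367/186001 ≈ 1.3568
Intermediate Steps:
C(G) = 342 + 2*G² (C(G) = (G² + G²) + 342 = 2*G² + 342 = 342 + 2*G²)
V = -204609 (V = (342 + 2*145²) - 1*247001 = (342 + 2*21025) - 247001 = (342 + 42050) - 247001 = 42392 - 247001 = -204609)
(26⁴ + V)/(R(-211, -55) + Q) = (26⁴ - 204609)/((-211 - 55) + 186267) = (456976 - 204609)/(-266 + 186267) = 252367/186001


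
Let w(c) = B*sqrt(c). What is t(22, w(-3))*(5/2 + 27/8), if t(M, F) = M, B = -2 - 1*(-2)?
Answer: 517/4 ≈ 129.25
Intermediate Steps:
B = 0 (B = -2 + 2 = 0)
w(c) = 0 (w(c) = 0*sqrt(c) = 0)
t(22, w(-3))*(5/2 + 27/8) = 22*(5/2 + 27/8) = 22*(47/8) = 517/4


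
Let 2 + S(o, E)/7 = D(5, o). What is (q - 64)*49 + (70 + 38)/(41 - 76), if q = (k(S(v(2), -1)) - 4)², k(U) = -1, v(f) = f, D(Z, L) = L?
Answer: -66993/35 ≈ -1914.1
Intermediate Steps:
S(o, E) = -14 + 7*o
q = 25 (q = (-1 - 4)² = (-5)² = 25)
(q - 64)*49 + (70 + 38)/(41 - 76) = (25 - 64)*49 + (70 + 38)/(41 - 76) = -39*49 + 108/(-35) = -1911 + 108*(-1/35) = -1911 - 108/35 = -66993/35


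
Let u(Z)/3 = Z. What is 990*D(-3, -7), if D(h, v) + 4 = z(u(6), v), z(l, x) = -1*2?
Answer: -5940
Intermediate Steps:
u(Z) = 3*Z
z(l, x) = -2
D(h, v) = -6 (D(h, v) = -4 - 2 = -6)
990*D(-3, -7) = 990*(-6) = -5940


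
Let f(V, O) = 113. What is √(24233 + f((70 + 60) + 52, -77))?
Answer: √24346 ≈ 156.03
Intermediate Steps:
√(24233 + f((70 + 60) + 52, -77)) = √(24233 + 113) = √24346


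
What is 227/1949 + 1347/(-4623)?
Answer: -525294/3003409 ≈ -0.17490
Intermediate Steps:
227/1949 + 1347/(-4623) = 227*(1/1949) + 1347*(-1/4623) = 227/1949 - 449/1541 = -525294/3003409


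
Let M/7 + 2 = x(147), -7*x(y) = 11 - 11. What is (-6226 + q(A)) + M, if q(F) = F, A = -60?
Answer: -6300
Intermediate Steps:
x(y) = 0 (x(y) = -(11 - 11)/7 = -⅐*0 = 0)
M = -14 (M = -14 + 7*0 = -14 + 0 = -14)
(-6226 + q(A)) + M = (-6226 - 60) - 14 = -6286 - 14 = -6300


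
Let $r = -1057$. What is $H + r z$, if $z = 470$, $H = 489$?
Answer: $-496301$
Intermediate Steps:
$H + r z = 489 - 496790 = -496301$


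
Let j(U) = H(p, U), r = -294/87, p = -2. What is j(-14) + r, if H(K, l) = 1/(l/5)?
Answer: -1517/406 ≈ -3.7365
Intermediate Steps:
r = -98/29 (r = -294*1/87 = -98/29 ≈ -3.3793)
H(K, l) = 5/l (H(K, l) = 1/(l*(⅕)) = 1/(l/5) = 5/l)
j(U) = 5/U
j(-14) + r = 5/(-14) - 98/29 = 5*(-1/14) - 98/29 = -5/14 - 98/29 = -1517/406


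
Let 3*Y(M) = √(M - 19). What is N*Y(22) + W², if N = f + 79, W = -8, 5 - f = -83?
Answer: 64 + 167*√3/3 ≈ 160.42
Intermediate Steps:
f = 88 (f = 5 - 1*(-83) = 5 + 83 = 88)
Y(M) = √(-19 + M)/3 (Y(M) = √(M - 19)/3 = √(-19 + M)/3)
N = 167 (N = 88 + 79 = 167)
N*Y(22) + W² = 167*(√(-19 + 22)/3) + (-8)² = 167*(√3/3) + 64 = 167*√3/3 + 64 = 64 + 167*√3/3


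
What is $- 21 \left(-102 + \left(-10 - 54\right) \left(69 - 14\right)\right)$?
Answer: $76062$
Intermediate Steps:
$- 21 \left(-102 + \left(-10 - 54\right) \left(69 - 14\right)\right) = - 21 \left(-102 - 3520\right) = \left(-21\right) \left(-3622\right) = 76062$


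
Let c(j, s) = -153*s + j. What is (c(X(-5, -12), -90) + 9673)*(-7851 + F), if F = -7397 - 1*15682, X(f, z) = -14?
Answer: -724658970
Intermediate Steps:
F = -23079 (F = -7397 - 15682 = -23079)
c(j, s) = j - 153*s
(c(X(-5, -12), -90) + 9673)*(-7851 + F) = ((-14 - 153*(-90)) + 9673)*(-7851 - 23079) = ((-14 + 13770) + 9673)*(-30930) = (13756 + 9673)*(-30930) = 23429*(-30930) = -724658970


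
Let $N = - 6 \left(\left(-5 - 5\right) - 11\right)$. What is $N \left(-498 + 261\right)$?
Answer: $-29862$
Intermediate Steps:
$N = 126$ ($N = - 6 \left(\left(-5 - 5\right) - 11\right) = - 6 \left(-10 - 11\right) = \left(-6\right) \left(-21\right) = 126$)
$N \left(-498 + 261\right) = 126 \left(-498 + 261\right) = 126 \left(-237\right) = -29862$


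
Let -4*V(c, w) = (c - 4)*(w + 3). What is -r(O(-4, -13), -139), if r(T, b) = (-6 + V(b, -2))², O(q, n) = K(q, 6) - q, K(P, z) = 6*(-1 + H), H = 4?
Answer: -14161/16 ≈ -885.06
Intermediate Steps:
K(P, z) = 18 (K(P, z) = 6*(-1 + 4) = 6*3 = 18)
V(c, w) = -(-4 + c)*(3 + w)/4 (V(c, w) = -(c - 4)*(w + 3)/4 = -(-4 + c)*(3 + w)/4)
O(q, n) = 18 - q
r(T, b) = (-5 - b/4)² (r(T, b) = (-6 + (3 - 2 - 3*b/4 - ¼*b*(-2)))² = (-6 + (3 - 2 - 3*b/4 + b/2))² = (-6 + (1 - b/4))² = (-5 - b/4)²)
-r(O(-4, -13), -139) = -(20 - 139)²/16 = -(-119)²/16 = -14161/16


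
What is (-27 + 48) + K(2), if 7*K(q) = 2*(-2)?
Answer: 143/7 ≈ 20.429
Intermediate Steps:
K(q) = -4/7 (K(q) = (2*(-2))/7 = (⅐)*(-4) = -4/7)
(-27 + 48) + K(2) = (-27 + 48) - 4/7 = 21 - 4/7 = 143/7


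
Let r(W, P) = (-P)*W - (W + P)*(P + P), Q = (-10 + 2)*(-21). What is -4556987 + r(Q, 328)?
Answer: -4937467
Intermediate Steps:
Q = 168 (Q = -8*(-21) = 168)
r(W, P) = -P*W - 2*P*(P + W) (r(W, P) = -P*W - (P + W)*2*P = -P*W - 2*P*(P + W))
-4556987 + r(Q, 328) = -4556987 - 1*328*(2*328 + 3*168) = -4556987 - 1*328*(656 + 504) = -4556987 - 1*328*1160 = -4556987 - 380480 = -4937467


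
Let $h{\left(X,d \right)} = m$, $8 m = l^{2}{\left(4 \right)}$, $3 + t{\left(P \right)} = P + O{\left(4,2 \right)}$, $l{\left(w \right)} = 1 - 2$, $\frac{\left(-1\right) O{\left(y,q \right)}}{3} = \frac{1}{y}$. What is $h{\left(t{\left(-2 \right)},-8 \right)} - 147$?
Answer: $- \frac{1175}{8} \approx -146.88$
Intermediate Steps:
$O{\left(y,q \right)} = - \frac{3}{y}$
$l{\left(w \right)} = -1$
$t{\left(P \right)} = - \frac{15}{4} + P$ ($t{\left(P \right)} = -3 + \left(P - \frac{3}{4}\right) = -3 + \left(- \frac{3}{4} + P\right) = - \frac{15}{4} + P$)
$m = \frac{1}{8}$ ($m = \frac{\left(-1\right)^{2}}{8} = \frac{1}{8} \cdot 1 = \frac{1}{8} \approx 0.125$)
$h{\left(X,d \right)} = \frac{1}{8}$
$h{\left(t{\left(-2 \right)},-8 \right)} - 147 = \frac{1}{8} - 147 = - \frac{1175}{8}$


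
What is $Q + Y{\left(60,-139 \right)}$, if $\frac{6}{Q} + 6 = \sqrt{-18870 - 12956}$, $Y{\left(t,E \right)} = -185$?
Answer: $- \frac{2947253}{15931} - \frac{3 i \sqrt{31826}}{15931} \approx -185.0 - 0.033595 i$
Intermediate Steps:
$Q = \frac{6}{-6 + i \sqrt{31826}}$ ($Q = \frac{6}{-6 + \sqrt{-18870 - 12956}} = \frac{6}{-6 + \sqrt{-31826}} = \frac{6}{-6 + i \sqrt{31826}} \approx -0.0011299 - 0.033595 i$)
$Q + Y{\left(60,-139 \right)} = \left(- \frac{18}{15931} - \frac{3 i \sqrt{31826}}{15931}\right) - 185 = - \frac{2947253}{15931} - \frac{3 i \sqrt{31826}}{15931}$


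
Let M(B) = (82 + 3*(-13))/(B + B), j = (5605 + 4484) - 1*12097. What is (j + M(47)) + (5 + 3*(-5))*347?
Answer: -514889/94 ≈ -5477.5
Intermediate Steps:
j = -2008 (j = 10089 - 12097 = -2008)
M(B) = 43/(2*B) (M(B) = (82 - 39)/((2*B)) = 43*(1/(2*B)) = 43/(2*B))
(j + M(47)) + (5 + 3*(-5))*347 = (-2008 + (43/2)/47) + (5 + 3*(-5))*347 = (-2008 + (43/2)*(1/47)) + (5 - 15)*347 = (-2008 + 43/94) - 10*347 = -188709/94 - 3470 = -514889/94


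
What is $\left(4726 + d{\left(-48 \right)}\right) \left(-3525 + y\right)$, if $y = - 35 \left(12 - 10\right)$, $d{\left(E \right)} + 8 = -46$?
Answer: $-16795840$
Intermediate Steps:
$d{\left(E \right)} = -54$ ($d{\left(E \right)} = -8 - 46 = -54$)
$y = -70$ ($y = \left(-35\right) 2 = -70$)
$\left(4726 + d{\left(-48 \right)}\right) \left(-3525 + y\right) = \left(4726 - 54\right) \left(-3525 - 70\right) = 4672 \left(-3595\right) = -16795840$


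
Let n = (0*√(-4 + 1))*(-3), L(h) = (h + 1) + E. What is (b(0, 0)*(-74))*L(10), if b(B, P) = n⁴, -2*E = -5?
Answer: 0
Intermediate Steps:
E = 5/2 (E = -½*(-5) = 5/2 ≈ 2.5000)
L(h) = 7/2 + h (L(h) = (h + 1) + 5/2 = (1 + h) + 5/2 = 7/2 + h)
n = 0 (n = (0*√(-3))*(-3) = (0*(I*√3))*(-3) = 0*(-3) = 0)
b(B, P) = 0 (b(B, P) = 0⁴ = 0)
(b(0, 0)*(-74))*L(10) = (0*(-74))*(7/2 + 10) = 0*(27/2) = 0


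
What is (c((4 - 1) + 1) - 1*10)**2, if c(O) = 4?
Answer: 36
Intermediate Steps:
(c((4 - 1) + 1) - 1*10)**2 = (4 - 1*10)**2 = (4 - 10)**2 = (-6)**2 = 36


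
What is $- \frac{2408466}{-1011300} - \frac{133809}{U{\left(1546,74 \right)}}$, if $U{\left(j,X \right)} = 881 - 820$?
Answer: $- \frac{22529020879}{10281550} \approx -2191.2$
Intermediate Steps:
$U{\left(j,X \right)} = 61$
$- \frac{2408466}{-1011300} - \frac{133809}{U{\left(1546,74 \right)}} = - \frac{2408466}{-1011300} - \frac{133809}{61} = \left(-2408466\right) \left(- \frac{1}{1011300}\right) - \frac{133809}{61} = \frac{401411}{168550} - \frac{133809}{61} = - \frac{22529020879}{10281550}$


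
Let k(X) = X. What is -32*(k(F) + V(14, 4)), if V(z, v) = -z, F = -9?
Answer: 736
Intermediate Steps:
-32*(k(F) + V(14, 4)) = -32*(-9 - 1*14) = -32*(-9 - 14) = -32*(-23) = -1*(-736) = 736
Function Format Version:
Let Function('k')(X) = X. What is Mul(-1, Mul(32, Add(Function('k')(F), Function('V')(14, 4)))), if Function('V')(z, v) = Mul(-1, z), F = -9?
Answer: 736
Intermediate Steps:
Mul(-1, Mul(32, Add(Function('k')(F), Function('V')(14, 4)))) = Mul(-1, Mul(32, Add(-9, Mul(-1, 14)))) = Mul(-1, Mul(32, Add(-9, -14))) = Mul(-1, Mul(32, -23)) = Mul(-1, -736) = 736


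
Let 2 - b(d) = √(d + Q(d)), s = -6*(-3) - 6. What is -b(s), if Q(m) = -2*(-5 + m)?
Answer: -2 + I*√2 ≈ -2.0 + 1.4142*I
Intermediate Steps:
s = 12 (s = 18 - 6 = 12)
Q(m) = 10 - 2*m
b(d) = 2 - √(10 - d) (b(d) = 2 - √(d + (10 - 2*d)) = 2 - √(10 - d))
-b(s) = -(2 - √(10 - 1*12)) = -(2 - √(10 - 12)) = -(2 - √(-2)) = -(2 - I*√2) = -2 + I*√2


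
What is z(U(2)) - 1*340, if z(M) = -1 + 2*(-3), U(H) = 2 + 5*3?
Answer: -347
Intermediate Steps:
U(H) = 17 (U(H) = 2 + 15 = 17)
z(M) = -7 (z(M) = -1 - 6 = -7)
z(U(2)) - 1*340 = -7 - 1*340 = -7 - 340 = -347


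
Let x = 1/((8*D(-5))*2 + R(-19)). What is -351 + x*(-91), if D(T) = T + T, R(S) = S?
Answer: -62738/179 ≈ -350.49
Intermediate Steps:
D(T) = 2*T
x = -1/179 (x = 1/((8*(2*(-5)))*2 - 19) = 1/((8*(-10))*2 - 19) = 1/(-80*2 - 19) = 1/(-160 - 19) = 1/(-179) = -1/179 ≈ -0.0055866)
-351 + x*(-91) = -351 - 1/179*(-91) = -351 + 91/179 = -62738/179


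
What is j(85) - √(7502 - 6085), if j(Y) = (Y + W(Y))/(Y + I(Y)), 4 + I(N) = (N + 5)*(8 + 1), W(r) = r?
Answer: 170/891 - √1417 ≈ -37.452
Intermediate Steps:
I(N) = 41 + 9*N (I(N) = -4 + (N + 5)*(8 + 1) = -4 + (5 + N)*9 = -4 + (45 + 9*N) = 41 + 9*N)
j(Y) = 2*Y/(41 + 10*Y) (j(Y) = (Y + Y)/(Y + (41 + 9*Y)) = (2*Y)/(41 + 10*Y) = 2*Y/(41 + 10*Y))
j(85) - √(7502 - 6085) = 2*85/(41 + 10*85) - √(7502 - 6085) = 2*85/(41 + 850) - √1417 = 2*85/891 - √1417 = 2*85*(1/891) - √1417 = 170/891 - √1417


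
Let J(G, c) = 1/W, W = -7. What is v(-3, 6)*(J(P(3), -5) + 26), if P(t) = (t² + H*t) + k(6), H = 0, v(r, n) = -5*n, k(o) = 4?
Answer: -5430/7 ≈ -775.71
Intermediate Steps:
P(t) = 4 + t² (P(t) = (t² + 0*t) + 4 = (t² + 0) + 4 = t² + 4 = 4 + t²)
J(G, c) = -⅐ (J(G, c) = 1/(-7) = -⅐)
v(-3, 6)*(J(P(3), -5) + 26) = (-5*6)*(-⅐ + 26) = -30*181/7 = -5430/7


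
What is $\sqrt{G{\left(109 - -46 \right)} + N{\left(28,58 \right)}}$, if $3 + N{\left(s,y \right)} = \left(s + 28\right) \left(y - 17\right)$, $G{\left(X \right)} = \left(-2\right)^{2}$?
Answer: $\sqrt{2297} \approx 47.927$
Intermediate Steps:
$G{\left(X \right)} = 4$
$N{\left(s,y \right)} = -3 + \left(-17 + y\right) \left(28 + s\right)$ ($N{\left(s,y \right)} = -3 + \left(s + 28\right) \left(y - 17\right) = -3 + \left(28 + s\right) \left(-17 + y\right) = -3 + \left(-17 + y\right) \left(28 + s\right)$)
$\sqrt{G{\left(109 - -46 \right)} + N{\left(28,58 \right)}} = \sqrt{4 + \left(-479 - 476 + 28 \cdot 58 + 28 \cdot 58\right)} = \sqrt{4 + \left(-479 - 476 + 1624 + 1624\right)} = \sqrt{4 + 2293} = \sqrt{2297}$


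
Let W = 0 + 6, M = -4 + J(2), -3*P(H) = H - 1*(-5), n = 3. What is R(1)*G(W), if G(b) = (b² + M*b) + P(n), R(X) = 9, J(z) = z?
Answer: 192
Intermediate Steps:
P(H) = -5/3 - H/3 (P(H) = -(H - 1*(-5))/3 = -(H + 5)/3 = -(5 + H)/3 = -5/3 - H/3)
M = -2 (M = -4 + 2 = -2)
W = 6
G(b) = -8/3 + b² - 2*b (G(b) = (b² - 2*b) + (-5/3 - ⅓*3) = (b² - 2*b) + (-5/3 - 1) = (b² - 2*b) - 8/3 = -8/3 + b² - 2*b)
R(1)*G(W) = 9*(-8/3 + 6² - 2*6) = 9*(-8/3 + 36 - 12) = 9*(64/3) = 192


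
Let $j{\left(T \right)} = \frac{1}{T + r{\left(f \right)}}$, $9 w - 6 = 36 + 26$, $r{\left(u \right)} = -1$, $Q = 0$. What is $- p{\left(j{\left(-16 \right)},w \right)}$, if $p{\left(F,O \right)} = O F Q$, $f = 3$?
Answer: $0$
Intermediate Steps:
$w = \frac{68}{9}$ ($w = \frac{2}{3} + \frac{36 + 26}{9} = \frac{2}{3} + \frac{1}{9} \cdot 62 = \frac{2}{3} + \frac{62}{9} = \frac{68}{9} \approx 7.5556$)
$j{\left(T \right)} = \frac{1}{-1 + T}$ ($j{\left(T \right)} = \frac{1}{T - 1} = \frac{1}{-1 + T}$)
$p{\left(F,O \right)} = 0$ ($p{\left(F,O \right)} = O F 0 = F O 0 = 0$)
$- p{\left(j{\left(-16 \right)},w \right)} = \left(-1\right) 0 = 0$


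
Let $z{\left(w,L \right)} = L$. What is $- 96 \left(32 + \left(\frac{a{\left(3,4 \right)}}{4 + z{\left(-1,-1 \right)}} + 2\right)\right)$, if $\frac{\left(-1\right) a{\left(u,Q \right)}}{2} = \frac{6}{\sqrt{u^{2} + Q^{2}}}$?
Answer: $- \frac{15936}{5} \approx -3187.2$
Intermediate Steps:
$a{\left(u,Q \right)} = - \frac{12}{\sqrt{Q^{2} + u^{2}}}$ ($a{\left(u,Q \right)} = - 2 \frac{6}{\sqrt{u^{2} + Q^{2}}} = - 2 \frac{6}{\sqrt{Q^{2} + u^{2}}} = - \frac{12}{\sqrt{Q^{2} + u^{2}}}$)
$- 96 \left(32 + \left(\frac{a{\left(3,4 \right)}}{4 + z{\left(-1,-1 \right)}} + 2\right)\right) = - 96 \left(32 + \left(\frac{\left(-12\right) \frac{1}{\sqrt{4^{2} + 3^{2}}}}{4 - 1} + 2\right)\right) = - 96 \left(32 + \left(\frac{\left(-12\right) \frac{1}{\sqrt{16 + 9}}}{3} + 2\right)\right) = - 96 \left(32 + \left(\frac{\left(-12\right) \frac{1}{\sqrt{25}}}{3} + 2\right)\right) = - 96 \left(32 + \left(\frac{\left(-12\right) \frac{1}{5}}{3} + 2\right)\right) = - 96 \left(32 + \left(\frac{1}{3} \left(- \frac{12}{5}\right) + 2\right)\right) = - 96 \left(32 + \left(- \frac{4}{5} + 2\right)\right) = - 96 \left(32 + \frac{6}{5}\right) = \left(-96\right) \frac{166}{5} = - \frac{15936}{5}$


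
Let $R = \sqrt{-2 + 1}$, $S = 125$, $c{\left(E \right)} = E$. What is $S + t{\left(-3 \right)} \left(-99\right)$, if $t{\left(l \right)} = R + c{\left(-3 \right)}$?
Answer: $422 - 99 i \approx 422.0 - 99.0 i$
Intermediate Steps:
$R = i$ ($R = \sqrt{-1} = i \approx 1.0 i$)
$t{\left(l \right)} = -3 + i$ ($t{\left(l \right)} = i - 3 = -3 + i$)
$S + t{\left(-3 \right)} \left(-99\right) = 125 + \left(-3 + i\right) \left(-99\right) = 125 + \left(297 - 99 i\right) = 422 - 99 i$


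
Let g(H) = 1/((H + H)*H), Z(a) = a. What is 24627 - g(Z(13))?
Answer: 8323925/338 ≈ 24627.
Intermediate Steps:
g(H) = 1/(2*H²) (g(H) = 1/(((2*H))*H) = (1/(2*H))/H = 1/(2*H²))
24627 - g(Z(13)) = 24627 - 1/(2*13²) = 24627 - 1/(2*169) = 24627 - 1*1/338 = 24627 - 1/338 = 8323925/338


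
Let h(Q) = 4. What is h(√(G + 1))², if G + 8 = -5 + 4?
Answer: 16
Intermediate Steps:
G = -9 (G = -8 + (-5 + 4) = -8 - 1 = -9)
h(√(G + 1))² = 4² = 16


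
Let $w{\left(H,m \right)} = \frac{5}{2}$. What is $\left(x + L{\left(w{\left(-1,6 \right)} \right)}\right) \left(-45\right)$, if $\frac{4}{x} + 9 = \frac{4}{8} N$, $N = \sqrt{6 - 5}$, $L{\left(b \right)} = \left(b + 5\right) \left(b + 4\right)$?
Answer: $- \frac{147735}{68} \approx -2172.6$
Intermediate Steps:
$w{\left(H,m \right)} = \frac{5}{2}$ ($w{\left(H,m \right)} = 5 \cdot \frac{1}{2} = \frac{5}{2}$)
$L{\left(b \right)} = \left(4 + b\right) \left(5 + b\right)$ ($L{\left(b \right)} = \left(5 + b\right) \left(4 + b\right) = \left(4 + b\right) \left(5 + b\right)$)
$N = 1$ ($N = \sqrt{1} = 1$)
$x = - \frac{8}{17}$ ($x = \frac{4}{-9 + \frac{4}{8} \cdot 1} = \frac{4}{-9 + 4 \cdot \frac{1}{8} \cdot 1} = \frac{4}{-9 + \frac{1}{2} \cdot 1} = \frac{4}{-9 + \frac{1}{2}} = \frac{4}{- \frac{17}{2}} = 4 \left(- \frac{2}{17}\right) = - \frac{8}{17} \approx -0.47059$)
$\left(x + L{\left(w{\left(-1,6 \right)} \right)}\right) \left(-45\right) = \left(- \frac{8}{17} + \left(20 + \left(\frac{5}{2}\right)^{2} + 9 \cdot \frac{5}{2}\right)\right) \left(-45\right) = \left(- \frac{8}{17} + \left(20 + \frac{25}{4} + \frac{45}{2}\right)\right) \left(-45\right) = \left(- \frac{8}{17} + \frac{195}{4}\right) \left(-45\right) = \frac{3283}{68} \left(-45\right) = - \frac{147735}{68}$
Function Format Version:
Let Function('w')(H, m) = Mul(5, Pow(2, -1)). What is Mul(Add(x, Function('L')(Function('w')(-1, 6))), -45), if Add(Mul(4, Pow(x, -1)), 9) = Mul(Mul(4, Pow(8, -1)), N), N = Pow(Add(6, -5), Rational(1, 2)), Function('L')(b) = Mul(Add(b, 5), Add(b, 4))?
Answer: Rational(-147735, 68) ≈ -2172.6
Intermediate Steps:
Function('w')(H, m) = Rational(5, 2) (Function('w')(H, m) = Mul(5, Rational(1, 2)) = Rational(5, 2))
Function('L')(b) = Mul(Add(4, b), Add(5, b)) (Function('L')(b) = Mul(Add(5, b), Add(4, b)) = Mul(Add(4, b), Add(5, b)))
N = 1 (N = Pow(1, Rational(1, 2)) = 1)
x = Rational(-8, 17) (x = Mul(4, Pow(Add(-9, Mul(Mul(4, Pow(8, -1)), 1)), -1)) = Mul(4, Pow(Add(-9, Mul(Mul(4, Rational(1, 8)), 1)), -1)) = Mul(4, Pow(Add(-9, Mul(Rational(1, 2), 1)), -1)) = Mul(4, Pow(Add(-9, Rational(1, 2)), -1)) = Mul(4, Pow(Rational(-17, 2), -1)) = Mul(4, Rational(-2, 17)) = Rational(-8, 17) ≈ -0.47059)
Mul(Add(x, Function('L')(Function('w')(-1, 6))), -45) = Mul(Add(Rational(-8, 17), Add(20, Pow(Rational(5, 2), 2), Mul(9, Rational(5, 2)))), -45) = Mul(Add(Rational(-8, 17), Add(20, Rational(25, 4), Rational(45, 2))), -45) = Mul(Add(Rational(-8, 17), Rational(195, 4)), -45) = Mul(Rational(3283, 68), -45) = Rational(-147735, 68)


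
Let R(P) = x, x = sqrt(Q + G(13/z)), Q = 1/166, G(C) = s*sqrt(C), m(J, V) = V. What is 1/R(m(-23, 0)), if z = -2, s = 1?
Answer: sqrt(166)/sqrt(1 + 83*I*sqrt(26)) ≈ 0.44337 - 0.44233*I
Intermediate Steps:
G(C) = sqrt(C) (G(C) = 1*sqrt(C) = sqrt(C))
Q = 1/166 ≈ 0.0060241
x = sqrt(1/166 + I*sqrt(26)/2) (x = sqrt(1/166 + sqrt(13/(-2))) = sqrt(1/166 + sqrt(13*(-1/2))) = sqrt(1/166 + sqrt(-13/2)) = sqrt(1/166 + I*sqrt(26)/2) ≈ 1.1304 + 1.1277*I)
R(P) = sqrt(166 + 13778*I*sqrt(26))/166
1/R(m(-23, 0)) = 1/(sqrt(166 + 13778*I*sqrt(26))/166) = 166/sqrt(166 + 13778*I*sqrt(26))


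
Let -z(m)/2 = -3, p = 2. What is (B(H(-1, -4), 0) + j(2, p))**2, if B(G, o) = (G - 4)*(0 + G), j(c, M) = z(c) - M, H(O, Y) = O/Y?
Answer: 2401/256 ≈ 9.3789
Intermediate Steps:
z(m) = 6 (z(m) = -2*(-3) = 6)
j(c, M) = 6 - M
B(G, o) = G*(-4 + G) (B(G, o) = (-4 + G)*G = G*(-4 + G))
(B(H(-1, -4), 0) + j(2, p))**2 = ((-1/(-4))*(-4 - 1/(-4)) + (6 - 1*2))**2 = ((-1*(-1/4))*(-4 - 1*(-1/4)) + (6 - 2))**2 = ((-4 + 1/4)/4 + 4)**2 = ((1/4)*(-15/4) + 4)**2 = (-15/16 + 4)**2 = (49/16)**2 = 2401/256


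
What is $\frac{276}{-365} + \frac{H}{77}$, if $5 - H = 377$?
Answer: $- \frac{157032}{28105} \approx -5.5873$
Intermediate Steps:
$H = -372$ ($H = 5 - 377 = -372$)
$\frac{276}{-365} + \frac{H}{77} = \frac{276}{-365} - \frac{372}{77} = 276 \left(- \frac{1}{365}\right) - \frac{372}{77} = - \frac{276}{365} - \frac{372}{77} = - \frac{157032}{28105}$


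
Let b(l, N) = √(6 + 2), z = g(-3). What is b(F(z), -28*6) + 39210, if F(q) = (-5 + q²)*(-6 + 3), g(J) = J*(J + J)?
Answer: 39210 + 2*√2 ≈ 39213.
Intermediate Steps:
g(J) = 2*J² (g(J) = J*(2*J) = 2*J²)
z = 18 (z = 2*(-3)² = 2*9 = 18)
F(q) = 15 - 3*q² (F(q) = (-5 + q²)*(-3) = 15 - 3*q²)
b(l, N) = 2*√2 (b(l, N) = √8 = 2*√2)
b(F(z), -28*6) + 39210 = 2*√2 + 39210 = 39210 + 2*√2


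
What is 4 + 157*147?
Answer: 23083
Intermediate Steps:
4 + 157*147 = 4 + 23079 = 23083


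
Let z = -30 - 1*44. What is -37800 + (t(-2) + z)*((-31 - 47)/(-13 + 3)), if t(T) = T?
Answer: -191964/5 ≈ -38393.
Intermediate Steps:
z = -74 (z = -30 - 44 = -74)
-37800 + (t(-2) + z)*((-31 - 47)/(-13 + 3)) = -37800 + (-2 - 74)*((-31 - 47)/(-13 + 3)) = -37800 - (-5928)/(-10) = -37800 - (-5928)*(-1)/10 = -37800 - 76*39/5 = -37800 - 2964/5 = -191964/5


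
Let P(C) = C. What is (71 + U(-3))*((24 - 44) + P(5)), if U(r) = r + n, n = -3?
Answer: -975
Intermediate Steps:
U(r) = -3 + r (U(r) = r - 3 = -3 + r)
(71 + U(-3))*((24 - 44) + P(5)) = (71 + (-3 - 3))*((24 - 44) + 5) = (71 - 6)*(-20 + 5) = 65*(-15) = -975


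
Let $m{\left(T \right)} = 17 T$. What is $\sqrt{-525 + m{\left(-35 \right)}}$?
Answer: $4 i \sqrt{70} \approx 33.466 i$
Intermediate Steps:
$\sqrt{-525 + m{\left(-35 \right)}} = \sqrt{-525 + 17 \left(-35\right)} = \sqrt{-525 - 595} = \sqrt{-1120} = 4 i \sqrt{70}$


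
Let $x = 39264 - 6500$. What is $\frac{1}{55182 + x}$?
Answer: $\frac{1}{87946} \approx 1.1371 \cdot 10^{-5}$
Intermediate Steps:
$x = 32764$ ($x = 39264 - 6500 = 32764$)
$\frac{1}{55182 + x} = \frac{1}{55182 + 32764} = \frac{1}{87946}$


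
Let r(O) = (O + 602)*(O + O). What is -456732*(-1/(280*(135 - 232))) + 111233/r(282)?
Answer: -28086815669/1692665520 ≈ -16.593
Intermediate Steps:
r(O) = 2*O*(602 + O) (r(O) = (602 + O)*(2*O) = 2*O*(602 + O))
-456732*(-1/(280*(135 - 232))) + 111233/r(282) = -456732*(-1/(280*(135 - 232))) + 111233/((2*282*(602 + 282))) = -456732/((-280*(-97))) + 111233/((2*282*884)) = -456732/27160 + 111233/498576 = -456732*1/27160 + 111233*(1/498576) = -114183/6790 + 111233/498576 = -28086815669/1692665520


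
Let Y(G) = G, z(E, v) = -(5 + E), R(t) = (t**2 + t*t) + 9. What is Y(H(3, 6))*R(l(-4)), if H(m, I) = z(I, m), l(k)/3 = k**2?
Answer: -50787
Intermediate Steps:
l(k) = 3*k**2
R(t) = 9 + 2*t**2 (R(t) = (t**2 + t**2) + 9 = 2*t**2 + 9 = 9 + 2*t**2)
z(E, v) = -5 - E
H(m, I) = -5 - I
Y(H(3, 6))*R(l(-4)) = (-5 - 1*6)*(9 + 2*(3*(-4)**2)**2) = (-5 - 6)*(9 + 2*(3*16)**2) = -11*(9 + 2*48**2) = -11*(9 + 2*2304) = -11*(9 + 4608) = -11*4617 = -50787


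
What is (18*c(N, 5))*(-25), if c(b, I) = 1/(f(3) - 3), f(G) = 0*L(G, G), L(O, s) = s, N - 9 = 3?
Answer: 150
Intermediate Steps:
N = 12 (N = 9 + 3 = 12)
f(G) = 0 (f(G) = 0*G = 0)
c(b, I) = -⅓ (c(b, I) = 1/(0 - 3) = 1/(-3) = -⅓)
(18*c(N, 5))*(-25) = (18*(-⅓))*(-25) = -6*(-25) = 150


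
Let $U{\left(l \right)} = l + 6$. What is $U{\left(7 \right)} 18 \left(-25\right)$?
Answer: $-5850$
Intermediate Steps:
$U{\left(l \right)} = 6 + l$
$U{\left(7 \right)} 18 \left(-25\right) = \left(6 + 7\right) 18 \left(-25\right) = 13 \cdot 18 \left(-25\right) = 234 \left(-25\right) = -5850$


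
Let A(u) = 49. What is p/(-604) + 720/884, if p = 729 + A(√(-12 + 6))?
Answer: -31609/66742 ≈ -0.47360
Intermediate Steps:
p = 778 (p = 729 + 49 = 778)
p/(-604) + 720/884 = 778/(-604) + 720/884 = 778*(-1/604) + 720*(1/884) = -389/302 + 180/221 = -31609/66742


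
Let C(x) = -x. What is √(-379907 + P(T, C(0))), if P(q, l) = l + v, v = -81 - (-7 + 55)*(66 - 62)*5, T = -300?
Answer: 2*I*√95237 ≈ 617.21*I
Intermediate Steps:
v = -1041 (v = -81 - 48*4*5 = -81 - 192*5 = -81 - 1*960 = -81 - 960 = -1041)
P(q, l) = -1041 + l (P(q, l) = l - 1041 = -1041 + l)
√(-379907 + P(T, C(0))) = √(-379907 + (-1041 - 1*0)) = √(-379907 + (-1041 + 0)) = √(-379907 - 1041) = √(-380948) = 2*I*√95237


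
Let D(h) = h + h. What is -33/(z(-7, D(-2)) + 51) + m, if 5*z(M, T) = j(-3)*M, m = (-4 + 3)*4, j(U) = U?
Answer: -423/92 ≈ -4.5978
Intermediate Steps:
D(h) = 2*h
m = -4 (m = -1*4 = -4)
z(M, T) = -3*M/5 (z(M, T) = (-3*M)/5 = -3*M/5)
-33/(z(-7, D(-2)) + 51) + m = -33/(-3/5*(-7) + 51) - 4 = -33/(21/5 + 51) - 4 = -33/276/5 - 4 = -33*5/276 - 4 = -55/92 - 4 = -423/92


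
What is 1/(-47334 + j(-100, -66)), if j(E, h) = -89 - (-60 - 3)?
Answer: -1/47360 ≈ -2.1115e-5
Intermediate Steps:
j(E, h) = -26 (j(E, h) = -89 - 1*(-63) = -89 + 63 = -26)
1/(-47334 + j(-100, -66)) = 1/(-47334 - 26) = 1/(-47360) = -1/47360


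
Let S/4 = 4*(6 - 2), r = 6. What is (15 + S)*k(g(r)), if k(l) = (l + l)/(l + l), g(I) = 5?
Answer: 79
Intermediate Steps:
k(l) = 1 (k(l) = (2*l)/((2*l)) = (2*l)*(1/(2*l)) = 1)
S = 64 (S = 4*(4*(6 - 2)) = 4*(4*4) = 4*16 = 64)
(15 + S)*k(g(r)) = (15 + 64)*1 = 79*1 = 79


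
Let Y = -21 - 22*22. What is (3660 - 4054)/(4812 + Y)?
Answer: -394/4307 ≈ -0.091479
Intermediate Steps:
Y = -505 (Y = -21 - 484 = -505)
(3660 - 4054)/(4812 + Y) = (3660 - 4054)/(4812 - 505) = -394/4307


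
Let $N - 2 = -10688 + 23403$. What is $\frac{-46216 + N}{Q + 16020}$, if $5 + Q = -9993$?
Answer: $- \frac{33499}{6022} \approx -5.5628$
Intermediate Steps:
$Q = -9998$ ($Q = -5 - 9993 = -9998$)
$N = 12717$ ($N = 2 + \left(-10688 + 23403\right) = 2 + 12715 = 12717$)
$\frac{-46216 + N}{Q + 16020} = \frac{-46216 + 12717}{-9998 + 16020} = - \frac{33499}{6022}$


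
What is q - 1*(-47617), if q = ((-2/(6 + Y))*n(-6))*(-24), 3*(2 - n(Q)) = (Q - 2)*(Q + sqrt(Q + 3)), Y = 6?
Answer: 47561 + 32*I*sqrt(3)/3 ≈ 47561.0 + 18.475*I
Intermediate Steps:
n(Q) = 2 - (-2 + Q)*(Q + sqrt(3 + Q))/3 (n(Q) = 2 - (Q - 2)*(Q + sqrt(Q + 3))/3 = 2 - (-2 + Q)*(Q + sqrt(3 + Q))/3)
q = -56 + 32*I*sqrt(3)/3 (q = ((-2/(6 + 6))*(2 - 1/3*(-6)**2 + (2/3)*(-6) + 2*sqrt(3 - 6)/3 - 1/3*(-6)*sqrt(3 - 6)))*(-24) = ((-2/12)*(2 - 1/3*36 - 4 + 2*sqrt(-3)/3 - 1/3*(-6)*sqrt(-3)))*(-24) = (((1/12)*(-2))*(2 - 12 - 4 + 2*(I*sqrt(3))/3 - 1/3*(-6)*I*sqrt(3)))*(-24) = -(2 - 12 - 4 + 2*I*sqrt(3)/3 + 2*I*sqrt(3))/6*(-24) = -(-14 + 8*I*sqrt(3)/3)/6*(-24) = (7/3 - 4*I*sqrt(3)/9)*(-24) = -56 + 32*I*sqrt(3)/3 ≈ -56.0 + 18.475*I)
q - 1*(-47617) = (-56 + 32*I*sqrt(3)/3) - 1*(-47617) = (-56 + 32*I*sqrt(3)/3) + 47617 = 47561 + 32*I*sqrt(3)/3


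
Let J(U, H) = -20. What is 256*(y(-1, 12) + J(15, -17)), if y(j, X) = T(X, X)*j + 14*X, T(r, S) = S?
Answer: 34816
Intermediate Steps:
y(j, X) = 14*X + X*j (y(j, X) = X*j + 14*X = 14*X + X*j)
256*(y(-1, 12) + J(15, -17)) = 256*(12*(14 - 1) - 20) = 256*(12*13 - 20) = 256*(156 - 20) = 256*136 = 34816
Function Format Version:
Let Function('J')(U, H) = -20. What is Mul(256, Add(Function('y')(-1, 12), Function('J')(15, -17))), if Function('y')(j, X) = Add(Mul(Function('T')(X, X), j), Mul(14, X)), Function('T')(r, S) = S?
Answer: 34816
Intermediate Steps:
Function('y')(j, X) = Add(Mul(14, X), Mul(X, j)) (Function('y')(j, X) = Add(Mul(X, j), Mul(14, X)) = Add(Mul(14, X), Mul(X, j)))
Mul(256, Add(Function('y')(-1, 12), Function('J')(15, -17))) = Mul(256, Add(Mul(12, Add(14, -1)), -20)) = Mul(256, Add(Mul(12, 13), -20)) = Mul(256, Add(156, -20)) = Mul(256, 136) = 34816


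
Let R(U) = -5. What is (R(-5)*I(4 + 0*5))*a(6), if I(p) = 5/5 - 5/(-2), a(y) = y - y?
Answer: 0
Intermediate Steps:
a(y) = 0
I(p) = 7/2 (I(p) = 5*(1/5) - 5*(-1/2) = 1 + 5/2 = 7/2)
(R(-5)*I(4 + 0*5))*a(6) = -5*7/2*0 = -35/2*0 = 0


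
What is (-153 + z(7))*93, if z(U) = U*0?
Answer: -14229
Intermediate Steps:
z(U) = 0
(-153 + z(7))*93 = (-153 + 0)*93 = -153*93 = -14229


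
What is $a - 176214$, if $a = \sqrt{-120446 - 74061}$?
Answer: $-176214 + i \sqrt{194507} \approx -1.7621 \cdot 10^{5} + 441.03 i$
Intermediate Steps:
$a = i \sqrt{194507}$ ($a = \sqrt{-194507} = i \sqrt{194507} \approx 441.03 i$)
$a - 176214 = i \sqrt{194507} - 176214 = -176214 + i \sqrt{194507}$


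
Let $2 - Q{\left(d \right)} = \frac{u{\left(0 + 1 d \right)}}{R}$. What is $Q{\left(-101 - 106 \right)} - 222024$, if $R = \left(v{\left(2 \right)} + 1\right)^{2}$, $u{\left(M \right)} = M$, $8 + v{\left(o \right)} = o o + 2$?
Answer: $-221815$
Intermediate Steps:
$v{\left(o \right)} = -6 + o^{2}$ ($v{\left(o \right)} = -8 + \left(o o + 2\right) = -8 + \left(o^{2} + 2\right) = -8 + \left(2 + o^{2}\right) = -6 + o^{2}$)
$R = 1$ ($R = \left(\left(-6 + 2^{2}\right) + 1\right)^{2} = \left(\left(-6 + 4\right) + 1\right)^{2} = \left(-2 + 1\right)^{2} = \left(-1\right)^{2} = 1$)
$Q{\left(d \right)} = 2 - d$ ($Q{\left(d \right)} = 2 - \frac{0 + 1 d}{1} = 2 - \left(0 + d\right) 1 = 2 - d 1 = 2 - d$)
$Q{\left(-101 - 106 \right)} - 222024 = \left(2 - \left(-101 - 106\right)\right) - 222024 = \left(2 - -207\right) - 222024 = \left(2 + 207\right) - 222024 = 209 - 222024 = -221815$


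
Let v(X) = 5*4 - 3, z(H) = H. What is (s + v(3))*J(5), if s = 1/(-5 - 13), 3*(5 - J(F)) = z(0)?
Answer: 1525/18 ≈ 84.722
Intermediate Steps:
v(X) = 17 (v(X) = 20 - 3 = 17)
J(F) = 5 (J(F) = 5 - ⅓*0 = 5 + 0 = 5)
s = -1/18 (s = 1/(-18) = -1/18 ≈ -0.055556)
(s + v(3))*J(5) = (-1/18 + 17)*5 = (305/18)*5 = 1525/18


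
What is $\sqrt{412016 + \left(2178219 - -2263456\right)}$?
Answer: $3 \sqrt{539299} \approx 2203.1$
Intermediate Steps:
$\sqrt{412016 + \left(2178219 - -2263456\right)} = \sqrt{412016 + \left(2178219 + 2263456\right)} = \sqrt{412016 + 4441675} = \sqrt{4853691} = 3 \sqrt{539299}$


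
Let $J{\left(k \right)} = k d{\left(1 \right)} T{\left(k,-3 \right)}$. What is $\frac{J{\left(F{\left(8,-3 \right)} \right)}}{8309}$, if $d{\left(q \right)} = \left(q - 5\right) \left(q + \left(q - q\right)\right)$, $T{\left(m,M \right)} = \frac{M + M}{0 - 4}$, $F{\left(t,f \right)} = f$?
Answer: $\frac{18}{8309} \approx 0.0021663$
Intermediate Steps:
$T{\left(m,M \right)} = - \frac{M}{2}$ ($T{\left(m,M \right)} = \frac{2 M}{-4} = 2 M \left(- \frac{1}{4}\right) = - \frac{M}{2}$)
$d{\left(q \right)} = q \left(-5 + q\right)$ ($d{\left(q \right)} = \left(-5 + q\right) \left(q + 0\right) = \left(-5 + q\right) q = q \left(-5 + q\right)$)
$J{\left(k \right)} = - 6 k$ ($J{\left(k \right)} = k 1 \left(-5 + 1\right) \left(\left(- \frac{1}{2}\right) \left(-3\right)\right) = k 1 \left(-4\right) \frac{3}{2} = k \left(-4\right) \frac{3}{2} = - 4 k \frac{3}{2} = - 6 k$)
$\frac{J{\left(F{\left(8,-3 \right)} \right)}}{8309} = \frac{\left(-6\right) \left(-3\right)}{8309} = 18 \cdot \frac{1}{8309} = \frac{18}{8309}$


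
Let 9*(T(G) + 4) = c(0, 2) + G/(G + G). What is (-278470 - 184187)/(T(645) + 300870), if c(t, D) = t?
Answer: -8327826/5415589 ≈ -1.5378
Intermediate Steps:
T(G) = -71/18 (T(G) = -4 + (0 + G/(G + G))/9 = -4 + (0 + G/((2*G)))/9 = -4 + (0 + (1/(2*G))*G)/9 = -4 + (0 + ½)/9 = -4 + (⅑)*(½) = -4 + 1/18 = -71/18)
(-278470 - 184187)/(T(645) + 300870) = (-278470 - 184187)/(-71/18 + 300870) = -462657/5415589/18 = -462657*18/5415589 = -8327826/5415589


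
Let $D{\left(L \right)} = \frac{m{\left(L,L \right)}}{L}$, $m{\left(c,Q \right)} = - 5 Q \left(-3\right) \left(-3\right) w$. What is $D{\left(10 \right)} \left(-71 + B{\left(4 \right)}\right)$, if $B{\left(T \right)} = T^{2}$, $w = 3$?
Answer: $7425$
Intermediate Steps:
$m{\left(c,Q \right)} = - 135 Q$ ($m{\left(c,Q \right)} = - 5 Q \left(-3\right) \left(-3\right) 3 = - 5 Q 9 \cdot 3 = - 5 Q 27 = - 135 Q$)
$D{\left(L \right)} = -135$ ($D{\left(L \right)} = \frac{\left(-135\right) L}{L} = -135$)
$D{\left(10 \right)} \left(-71 + B{\left(4 \right)}\right) = - 135 \left(-71 + 4^{2}\right) = - 135 \left(-71 + 16\right) = \left(-135\right) \left(-55\right) = 7425$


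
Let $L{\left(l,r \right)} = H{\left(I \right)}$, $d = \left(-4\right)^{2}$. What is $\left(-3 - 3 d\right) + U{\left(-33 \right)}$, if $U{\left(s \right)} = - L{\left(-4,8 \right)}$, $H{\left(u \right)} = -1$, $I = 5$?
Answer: $-50$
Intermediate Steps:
$d = 16$
$L{\left(l,r \right)} = -1$
$U{\left(s \right)} = 1$ ($U{\left(s \right)} = \left(-1\right) \left(-1\right) = 1$)
$\left(-3 - 3 d\right) + U{\left(-33 \right)} = \left(-3 - 48\right) + 1 = -51 + 1 = -50$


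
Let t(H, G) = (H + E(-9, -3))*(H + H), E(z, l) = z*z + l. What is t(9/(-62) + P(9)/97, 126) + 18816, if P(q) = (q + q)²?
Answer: 349653206973/18084098 ≈ 19335.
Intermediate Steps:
E(z, l) = l + z² (E(z, l) = z² + l = l + z²)
P(q) = 4*q² (P(q) = (2*q)² = 4*q²)
t(H, G) = 2*H*(78 + H) (t(H, G) = (H + (-3 + (-9)²))*(H + H) = (H + (-3 + 81))*(2*H) = (H + 78)*(2*H) = (78 + H)*(2*H) = 2*H*(78 + H))
t(9/(-62) + P(9)/97, 126) + 18816 = 2*(9/(-62) + (4*9²)/97)*(78 + (9/(-62) + (4*9²)/97)) + 18816 = 2*(9*(-1/62) + (4*81)*(1/97))*(78 + (9*(-1/62) + (4*81)*(1/97))) + 18816 = 2*(-9/62 + 324*(1/97))*(78 + (-9/62 + 324*(1/97))) + 18816 = 2*(-9/62 + 324/97)*(78 + (-9/62 + 324/97)) + 18816 = 2*(19215/6014)*(78 + 19215/6014) + 18816 = 2*(19215/6014)*(488307/6014) + 18816 = 9382819005/18084098 + 18816 = 349653206973/18084098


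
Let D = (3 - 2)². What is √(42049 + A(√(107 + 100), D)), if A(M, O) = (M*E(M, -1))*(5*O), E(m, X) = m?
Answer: 2*√10771 ≈ 207.57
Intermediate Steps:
D = 1 (D = 1² = 1)
A(M, O) = 5*O*M² (A(M, O) = (M*M)*(5*O) = M²*(5*O) = 5*O*M²)
√(42049 + A(√(107 + 100), D)) = √(42049 + 5*1*(√(107 + 100))²) = √(42049 + 5*1*(√207)²) = √(42049 + 5*1*(3*√23)²) = √(42049 + 5*1*207) = √(42049 + 1035) = √43084 = 2*√10771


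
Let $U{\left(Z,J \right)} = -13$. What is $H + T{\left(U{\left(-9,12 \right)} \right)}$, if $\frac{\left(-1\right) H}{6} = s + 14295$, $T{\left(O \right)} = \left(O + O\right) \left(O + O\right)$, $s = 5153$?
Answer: $-116012$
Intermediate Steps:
$T{\left(O \right)} = 4 O^{2}$ ($T{\left(O \right)} = 2 O 2 O = 4 O^{2}$)
$H = -116688$ ($H = - 6 \left(5153 + 14295\right) = \left(-6\right) 19448 = -116688$)
$H + T{\left(U{\left(-9,12 \right)} \right)} = -116688 + 4 \left(-13\right)^{2} = -116688 + 4 \cdot 169 = -116688 + 676 = -116012$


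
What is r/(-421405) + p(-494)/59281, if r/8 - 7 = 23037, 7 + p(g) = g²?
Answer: 91906469833/24981309805 ≈ 3.6790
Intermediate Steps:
p(g) = -7 + g²
r = 184352 (r = 56 + 8*23037 = 56 + 184296 = 184352)
r/(-421405) + p(-494)/59281 = 184352/(-421405) + (-7 + (-494)²)/59281 = 184352*(-1/421405) + (-7 + 244036)*(1/59281) = -184352/421405 + 244029*(1/59281) = -184352/421405 + 244029/59281 = 91906469833/24981309805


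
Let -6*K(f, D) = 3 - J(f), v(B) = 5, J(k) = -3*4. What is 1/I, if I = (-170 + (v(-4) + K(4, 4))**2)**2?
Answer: 16/429025 ≈ 3.7294e-5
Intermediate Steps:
J(k) = -12
K(f, D) = -5/2 (K(f, D) = -(3 - 1*(-12))/6 = -(3 + 12)/6 = -1/6*15 = -5/2)
I = 429025/16 (I = (-170 + (5 - 5/2)**2)**2 = (-170 + (5/2)**2)**2 = (-170 + 25/4)**2 = (-655/4)**2 = 429025/16 ≈ 26814.)
1/I = 1/(429025/16) = 16/429025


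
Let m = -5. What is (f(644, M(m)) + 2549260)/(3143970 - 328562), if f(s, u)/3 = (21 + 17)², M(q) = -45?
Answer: 319199/351926 ≈ 0.90701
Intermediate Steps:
f(s, u) = 4332 (f(s, u) = 3*(21 + 17)² = 3*38² = 3*1444 = 4332)
(f(644, M(m)) + 2549260)/(3143970 - 328562) = (4332 + 2549260)/(3143970 - 328562) = 2553592/2815408 = 2553592*(1/2815408) = 319199/351926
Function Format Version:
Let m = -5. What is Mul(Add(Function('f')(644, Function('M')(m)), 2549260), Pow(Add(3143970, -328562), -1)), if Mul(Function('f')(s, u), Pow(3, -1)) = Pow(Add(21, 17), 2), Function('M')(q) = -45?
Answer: Rational(319199, 351926) ≈ 0.90701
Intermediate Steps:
Function('f')(s, u) = 4332 (Function('f')(s, u) = Mul(3, Pow(Add(21, 17), 2)) = Mul(3, Pow(38, 2)) = Mul(3, 1444) = 4332)
Mul(Add(Function('f')(644, Function('M')(m)), 2549260), Pow(Add(3143970, -328562), -1)) = Mul(Add(4332, 2549260), Pow(Add(3143970, -328562), -1)) = Mul(2553592, Pow(2815408, -1)) = Mul(2553592, Rational(1, 2815408)) = Rational(319199, 351926)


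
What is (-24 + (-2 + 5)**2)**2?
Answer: 225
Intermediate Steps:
(-24 + (-2 + 5)**2)**2 = (-24 + 3**2)**2 = (-24 + 9)**2 = (-15)**2 = 225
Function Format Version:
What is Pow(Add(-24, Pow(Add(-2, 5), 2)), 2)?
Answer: 225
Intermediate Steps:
Pow(Add(-24, Pow(Add(-2, 5), 2)), 2) = Pow(Add(-24, Pow(3, 2)), 2) = Pow(Add(-24, 9), 2) = Pow(-15, 2) = 225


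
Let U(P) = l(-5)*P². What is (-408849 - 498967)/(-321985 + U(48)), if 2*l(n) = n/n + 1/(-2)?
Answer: 907816/321409 ≈ 2.8245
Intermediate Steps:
l(n) = ¼ (l(n) = (n/n + 1/(-2))/2 = (1 + 1*(-½))/2 = (1 - ½)/2 = (½)*(½) = ¼)
U(P) = P²/4
(-408849 - 498967)/(-321985 + U(48)) = (-408849 - 498967)/(-321985 + (¼)*48²) = -907816/(-321985 + (¼)*2304) = -907816/(-321985 + 576) = -907816/(-321409) = -907816*(-1/321409) = 907816/321409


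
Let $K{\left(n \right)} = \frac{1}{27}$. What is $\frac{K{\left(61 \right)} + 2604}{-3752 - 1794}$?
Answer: $- \frac{70309}{149742} \approx -0.46953$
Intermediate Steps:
$K{\left(n \right)} = \frac{1}{27}$
$\frac{K{\left(61 \right)} + 2604}{-3752 - 1794} = \frac{\frac{1}{27} + 2604}{-3752 - 1794} = \frac{70309}{27 \left(-5546\right)} = \frac{70309}{27} \left(- \frac{1}{5546}\right) = - \frac{70309}{149742}$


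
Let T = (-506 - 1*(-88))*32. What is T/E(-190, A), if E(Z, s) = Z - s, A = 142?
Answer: 3344/83 ≈ 40.289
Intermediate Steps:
T = -13376 (T = (-506 + 88)*32 = -418*32 = -13376)
T/E(-190, A) = -13376/(-190 - 1*142) = -13376/(-190 - 142) = -13376/(-332) = -13376*(-1/332) = 3344/83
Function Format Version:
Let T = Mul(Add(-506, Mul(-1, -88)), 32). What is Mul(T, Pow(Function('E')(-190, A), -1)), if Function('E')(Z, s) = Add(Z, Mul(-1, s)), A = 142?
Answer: Rational(3344, 83) ≈ 40.289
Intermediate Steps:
T = -13376 (T = Mul(Add(-506, 88), 32) = Mul(-418, 32) = -13376)
Mul(T, Pow(Function('E')(-190, A), -1)) = Mul(-13376, Pow(Add(-190, Mul(-1, 142)), -1)) = Mul(-13376, Pow(Add(-190, -142), -1)) = Mul(-13376, Pow(-332, -1)) = Mul(-13376, Rational(-1, 332)) = Rational(3344, 83)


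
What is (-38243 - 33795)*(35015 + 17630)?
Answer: -3792440510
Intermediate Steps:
(-38243 - 33795)*(35015 + 17630) = -72038*52645 = -3792440510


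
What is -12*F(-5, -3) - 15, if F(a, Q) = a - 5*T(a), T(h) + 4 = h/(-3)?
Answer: -95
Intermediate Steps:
T(h) = -4 - h/3 (T(h) = -4 + h/(-3) = -4 + h*(-1/3) = -4 - h/3)
F(a, Q) = 20 + 8*a/3 (F(a, Q) = a - 5*(-4 - a/3) = a + (20 + 5*a/3) = 20 + 8*a/3)
-12*F(-5, -3) - 15 = -12*(20 + (8/3)*(-5)) - 15 = -12*(20 - 40/3) - 15 = -12*20/3 - 15 = -80 - 15 = -95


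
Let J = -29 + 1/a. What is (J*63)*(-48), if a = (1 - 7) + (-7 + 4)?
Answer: 88032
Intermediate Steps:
a = -9 (a = -6 - 3 = -9)
J = -262/9 (J = -29 + 1/(-9) = -29 - 1/9 = -262/9 ≈ -29.111)
(J*63)*(-48) = -262/9*63*(-48) = -1834*(-48) = 88032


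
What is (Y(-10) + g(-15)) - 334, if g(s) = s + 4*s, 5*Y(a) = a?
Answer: -411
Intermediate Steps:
Y(a) = a/5
g(s) = 5*s
(Y(-10) + g(-15)) - 334 = ((1/5)*(-10) + 5*(-15)) - 334 = (-2 - 75) - 334 = -77 - 334 = -411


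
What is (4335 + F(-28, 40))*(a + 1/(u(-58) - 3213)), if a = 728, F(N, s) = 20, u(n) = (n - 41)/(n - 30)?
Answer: 16292884192/5139 ≈ 3.1704e+6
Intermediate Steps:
u(n) = (-41 + n)/(-30 + n)
(4335 + F(-28, 40))*(a + 1/(u(-58) - 3213)) = (4335 + 20)*(728 + 1/((-41 - 58)/(-30 - 58) - 3213)) = 4355*(728 + 1/(-99/(-88) - 3213)) = 4355*(728 + 1/(-1/88*(-99) - 3213)) = 4355*(728 + 1/(9/8 - 3213)) = 4355*(728 + 1/(-25695/8)) = 4355*(728 - 8/25695) = 4355*(18705952/25695) = 16292884192/5139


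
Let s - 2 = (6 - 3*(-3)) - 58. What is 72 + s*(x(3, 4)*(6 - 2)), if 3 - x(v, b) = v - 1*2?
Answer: -256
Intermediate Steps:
x(v, b) = 5 - v (x(v, b) = 3 - (v - 1*2) = 3 - (v - 2) = 3 - (-2 + v) = 3 + (2 - v) = 5 - v)
s = -41 (s = 2 + ((6 - 3*(-3)) - 58) = 2 + ((6 + 9) - 58) = 2 + (15 - 58) = 2 - 43 = -41)
72 + s*(x(3, 4)*(6 - 2)) = 72 - 41*(5 - 1*3)*(6 - 2) = 72 - 41*(5 - 3)*4 = 72 - 82*4 = 72 - 41*8 = 72 - 328 = -256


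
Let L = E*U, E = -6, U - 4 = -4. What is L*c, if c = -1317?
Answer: 0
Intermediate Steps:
U = 0 (U = 4 - 4 = 0)
L = 0 (L = -6*0 = 0)
L*c = 0*(-1317) = 0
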